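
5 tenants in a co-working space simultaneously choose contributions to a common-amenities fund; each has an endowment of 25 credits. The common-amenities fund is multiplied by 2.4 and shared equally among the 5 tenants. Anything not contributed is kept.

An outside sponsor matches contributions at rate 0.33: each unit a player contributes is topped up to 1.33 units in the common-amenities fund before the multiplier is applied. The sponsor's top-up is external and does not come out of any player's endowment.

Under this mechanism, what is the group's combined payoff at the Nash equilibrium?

The effective private return is 2.4 × 1.33 / 5 = 0.6384, which is still under 1, so the mechanism doesn't change anyone's dominant strategy: zero contribution.
Everyone keeps their endowment and the group total is 5 × 25 = 125.

125.00 credits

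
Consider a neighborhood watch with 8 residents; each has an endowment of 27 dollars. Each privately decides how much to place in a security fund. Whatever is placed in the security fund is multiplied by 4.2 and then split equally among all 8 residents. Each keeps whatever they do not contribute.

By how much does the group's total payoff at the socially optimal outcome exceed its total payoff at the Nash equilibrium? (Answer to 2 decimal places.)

691.20 dollars

Each contributed unit returns 4.2/8 = 0.5250 to its contributor — below 1 — so contributing 0 is dominant for every player. At the Nash equilibrium everyone keeps their 27, and the group total is 8 × 27 = 216.
Each contributed unit returns 4.200 to the group as a whole (0.5250 to each of 8 players), which exceeds 1, so the social optimum is full contribution: group total = 4.200 × 216 = 907.20.
Efficiency loss = 907.20 − 216 = 691.20.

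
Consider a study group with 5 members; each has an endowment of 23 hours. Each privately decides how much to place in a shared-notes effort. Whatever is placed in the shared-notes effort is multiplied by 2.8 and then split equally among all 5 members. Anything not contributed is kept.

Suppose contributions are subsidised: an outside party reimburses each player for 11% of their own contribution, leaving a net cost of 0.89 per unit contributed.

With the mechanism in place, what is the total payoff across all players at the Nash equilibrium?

115.00 hours

With the mechanism, a contributed unit returns (2.8/5) / 0.89 = 0.6292 per unit of net cost — still below 1 — so contributing 0 remains dominant for every player.
Everyone keeps their endowment and the group total is 5 × 23 = 115.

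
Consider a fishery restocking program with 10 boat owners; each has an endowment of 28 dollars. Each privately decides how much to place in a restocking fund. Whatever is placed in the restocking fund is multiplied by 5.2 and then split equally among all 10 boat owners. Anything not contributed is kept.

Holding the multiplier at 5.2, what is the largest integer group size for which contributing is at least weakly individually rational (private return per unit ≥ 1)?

5

Private return per unit is 5.2/(group size), which is ≥ 1 whenever the group size is ≤ 5.2.
The largest such integer is 5.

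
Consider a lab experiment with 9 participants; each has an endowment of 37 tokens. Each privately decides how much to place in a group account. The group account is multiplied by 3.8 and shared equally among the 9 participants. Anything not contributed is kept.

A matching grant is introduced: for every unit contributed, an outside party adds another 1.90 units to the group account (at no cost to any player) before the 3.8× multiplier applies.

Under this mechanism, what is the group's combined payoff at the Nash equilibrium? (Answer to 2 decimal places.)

3669.66 tokens

The effective private return per unit is now 3.8 × 2.90 / 9 = 1.2244 > 1, so every player's dominant strategy flips to full contribution.
At the Nash equilibrium everyone contributes 37. Group total payoff = 3.8 × 2.90 × 333 = 3669.66.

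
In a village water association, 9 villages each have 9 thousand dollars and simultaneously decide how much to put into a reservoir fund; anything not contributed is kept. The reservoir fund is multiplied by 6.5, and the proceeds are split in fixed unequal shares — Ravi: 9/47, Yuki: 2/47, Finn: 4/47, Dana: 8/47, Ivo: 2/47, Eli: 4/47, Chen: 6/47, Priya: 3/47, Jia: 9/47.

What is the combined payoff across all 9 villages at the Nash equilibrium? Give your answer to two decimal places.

229.50 thousand dollars

Each unit j contributes comes back to j as 6.5 × (j's share), so j prefers to contribute only if that share exceeds 1/6.5 = 0.1538; otherwise keeping the unit dominates.
Ravi, Dana and Jia are above the threshold, contributing 9 each; the remaining 6 contribute 0. Total contributed: 27.
The reservoir fund pays out 6.5 × 27 = 175.50 in total (split across the unequal shares, but the aggregate is all that matters for the group sum).
The 6 free-riders keep 9 each, adding 54. Group total = 54 + 175.50 = 229.50.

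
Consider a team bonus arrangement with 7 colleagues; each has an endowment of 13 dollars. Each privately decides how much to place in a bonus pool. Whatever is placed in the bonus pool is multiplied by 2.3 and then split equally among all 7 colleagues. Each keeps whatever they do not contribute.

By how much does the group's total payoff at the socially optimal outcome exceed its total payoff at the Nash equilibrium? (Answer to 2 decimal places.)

Each contributed unit returns 2.3/7 = 0.3286 to its contributor — below 1 — so contributing 0 is dominant for every player. At the Nash equilibrium everyone keeps their 13, and the group total is 7 × 13 = 91.
Each contributed unit returns 2.300 to the group as a whole (0.3286 to each of 7 players), which exceeds 1, so the social optimum is full contribution: group total = 2.300 × 91 = 209.30.
Efficiency loss = 209.30 − 91 = 118.30.

118.30 dollars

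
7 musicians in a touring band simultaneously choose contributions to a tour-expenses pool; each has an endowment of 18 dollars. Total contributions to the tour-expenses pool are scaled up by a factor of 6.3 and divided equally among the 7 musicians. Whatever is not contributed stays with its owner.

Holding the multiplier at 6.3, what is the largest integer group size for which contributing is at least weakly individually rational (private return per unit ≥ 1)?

Private return per unit is 6.3/(group size), which is ≥ 1 whenever the group size is ≤ 6.3.
The largest such integer is 6.

6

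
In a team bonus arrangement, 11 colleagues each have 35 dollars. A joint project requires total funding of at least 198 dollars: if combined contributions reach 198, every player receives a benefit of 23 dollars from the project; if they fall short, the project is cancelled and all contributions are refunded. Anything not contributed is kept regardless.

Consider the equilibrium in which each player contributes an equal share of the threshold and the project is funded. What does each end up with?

40 dollars

Equal share of the threshold: 198/11 = 18.
At this profile no one gains by cutting their contribution: any cut drops the total below 198, the project is cancelled, contributions are refunded, and the deviator ends with 35, which is less than 35 − 18 + 23 = 40. Contributing more than 18 just wastes the excess. So contributing exactly 18 is a best response.
Each player's payoff: 35 − 18 + 23 = 40.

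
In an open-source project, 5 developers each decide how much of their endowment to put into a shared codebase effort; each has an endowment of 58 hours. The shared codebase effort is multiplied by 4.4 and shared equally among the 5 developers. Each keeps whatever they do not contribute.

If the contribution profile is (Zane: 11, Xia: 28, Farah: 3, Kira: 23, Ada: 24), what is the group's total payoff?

Total contributed: 11 + 28 + 3 + 23 + 24 = 89; total kept: 5 × 58 − 89 = 201.
The shared codebase effort pays out 4.4 × 89 = 391.60 in aggregate.
Group total = 201 + 391.60 = 592.60.

592.60 hours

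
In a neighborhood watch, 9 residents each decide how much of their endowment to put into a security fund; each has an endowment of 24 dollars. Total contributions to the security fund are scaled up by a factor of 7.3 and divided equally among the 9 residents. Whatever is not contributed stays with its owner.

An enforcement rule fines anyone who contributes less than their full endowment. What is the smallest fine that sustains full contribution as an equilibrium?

Given the others contribute fully, the best deviation is to contribute 0 (any partial contribution still incurs the fine and gives up units whose private return 0.8111 is below 1).
Deviating from 24 to 0 saves 24 dollars but forfeits the deviator's share of the drop in the security fund: 7.3/9 × 24 = 19.47.
So the deviation gain is 24 − 19.47 = 4.53, and the fine must be at least 4.53 dollars to wipe it out.

4.53 dollars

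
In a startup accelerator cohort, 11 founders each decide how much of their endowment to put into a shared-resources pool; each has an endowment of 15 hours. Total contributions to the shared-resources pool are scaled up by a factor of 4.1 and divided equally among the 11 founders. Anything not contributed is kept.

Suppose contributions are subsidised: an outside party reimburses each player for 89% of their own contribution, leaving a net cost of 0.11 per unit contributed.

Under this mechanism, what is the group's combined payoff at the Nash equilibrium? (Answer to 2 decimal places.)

823.35 hours

With the mechanism, a contributed unit returns (4.1/11) / 0.11 = 3.3884 per unit of net cost to the contributor — now above 1 — so contributing fully is weakly dominant for every player.
So the Nash equilibrium is full contribution by all 11; the group earns 11 × (15 × 0.89 + 4.1 × 15) = 823.35.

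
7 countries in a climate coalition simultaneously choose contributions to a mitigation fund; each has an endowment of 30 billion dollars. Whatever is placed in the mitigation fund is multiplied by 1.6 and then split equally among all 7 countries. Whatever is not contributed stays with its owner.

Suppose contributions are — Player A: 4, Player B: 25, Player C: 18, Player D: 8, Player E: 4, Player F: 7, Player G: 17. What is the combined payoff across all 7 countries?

Total contributed: 4 + 25 + 18 + 8 + 4 + 7 + 17 = 83; total kept: 7 × 30 − 83 = 127.
The mitigation fund pays out 1.6 × 83 = 132.80 in aggregate.
Group total = 127 + 132.80 = 259.80.

259.80 billion dollars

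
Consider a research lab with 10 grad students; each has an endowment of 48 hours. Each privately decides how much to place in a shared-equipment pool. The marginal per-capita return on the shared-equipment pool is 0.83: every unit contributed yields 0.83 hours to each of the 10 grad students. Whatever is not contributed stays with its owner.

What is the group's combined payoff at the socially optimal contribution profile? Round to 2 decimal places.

3984.00 hours

Each contributed unit returns 8.300 to the group as a whole (0.83 to each of 10 players), which exceeds 1, so the social optimum is full contribution: group total = 8.300 × 480 = 3984.00.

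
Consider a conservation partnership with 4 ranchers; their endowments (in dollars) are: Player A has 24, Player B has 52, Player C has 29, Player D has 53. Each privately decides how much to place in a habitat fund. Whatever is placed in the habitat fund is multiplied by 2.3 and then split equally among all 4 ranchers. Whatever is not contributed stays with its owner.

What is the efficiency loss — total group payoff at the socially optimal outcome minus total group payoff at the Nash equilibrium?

205.40 dollars

The private return per contributed unit is 2.3/4 = 0.5750 < 1 for every player regardless of endowment, so the Nash equilibrium is zero contribution and the group total is Σ E_j = 24 + 52 + 29 + 53 = 158.
Each contributed unit returns 2.300 to the group, so the social optimum is full contribution by everyone: group total = 2.300 × 158 = 363.40.
Efficiency loss = (2.300 − 1) × 158 = 205.40.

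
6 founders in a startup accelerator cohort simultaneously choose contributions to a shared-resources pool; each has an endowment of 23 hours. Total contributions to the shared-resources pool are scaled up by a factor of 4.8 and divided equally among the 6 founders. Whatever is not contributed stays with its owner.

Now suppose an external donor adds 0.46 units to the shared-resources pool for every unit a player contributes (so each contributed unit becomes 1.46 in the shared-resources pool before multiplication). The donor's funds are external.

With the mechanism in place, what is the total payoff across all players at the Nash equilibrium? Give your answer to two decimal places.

967.10 hours

With the mechanism, a contributed unit returns 4.8 × 1.46 / 6 = 1.1680 per unit of net cost to the contributor — now above 1 — so contributing fully is weakly dominant for every player.
So the Nash equilibrium is full contribution by all 6; the group earns 4.8 × 1.46 × 138 = 967.10.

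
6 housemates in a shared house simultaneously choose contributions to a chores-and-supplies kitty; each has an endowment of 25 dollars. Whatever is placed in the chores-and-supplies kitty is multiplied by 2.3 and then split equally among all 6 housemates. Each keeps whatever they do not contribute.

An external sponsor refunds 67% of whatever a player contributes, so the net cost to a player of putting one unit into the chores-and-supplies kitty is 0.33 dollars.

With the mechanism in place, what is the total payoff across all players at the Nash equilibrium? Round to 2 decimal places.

Under the mechanism each unit contributed yields (2.3/6) / 0.33 = 1.1616 back to its contributor per unit of net cost, which exceeds 1, making full contribution the dominant choice for everyone.
So the Nash equilibrium is full contribution by all 6; the group earns 6 × (25 × 0.67 + 2.3 × 25) = 445.50.

445.50 dollars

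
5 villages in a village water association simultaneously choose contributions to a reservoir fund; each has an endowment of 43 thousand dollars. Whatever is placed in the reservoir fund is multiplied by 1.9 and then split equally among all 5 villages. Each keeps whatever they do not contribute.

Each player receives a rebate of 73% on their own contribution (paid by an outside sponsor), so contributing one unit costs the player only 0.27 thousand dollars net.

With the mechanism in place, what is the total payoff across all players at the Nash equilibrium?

With the mechanism, a contributed unit returns (1.9/5) / 0.27 = 1.4074 per unit of net cost to the contributor — now above 1 — so contributing fully is weakly dominant for every player.
So the Nash equilibrium is full contribution by all 5; the group earns 5 × (43 × 0.73 + 1.9 × 43) = 565.45.

565.45 thousand dollars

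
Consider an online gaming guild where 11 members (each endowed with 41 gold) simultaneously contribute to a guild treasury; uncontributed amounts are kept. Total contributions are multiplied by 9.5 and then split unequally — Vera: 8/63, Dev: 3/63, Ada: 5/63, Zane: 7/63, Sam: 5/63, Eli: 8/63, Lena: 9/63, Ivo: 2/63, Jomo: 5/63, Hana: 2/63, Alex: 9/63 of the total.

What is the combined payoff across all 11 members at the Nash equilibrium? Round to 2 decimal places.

2193.50 gold

Player j's private return per contributed unit is 9.5 × (j's share). Contributing is weakly dominant for j when that share is at least 1/9.5 = 0.1053, and contributing 0 is dominant otherwise.
Vera, Zane, Eli, Lena and Alex clear that bar, contributing 41 each; the remaining 6 contribute 0. Total contributed: 205.
The guild treasury pays out 9.5 × 205 = 1947.50 in total (split across the unequal shares, but the aggregate is all that matters for the group sum).
The 6 free-riders keep 41 each, adding 246. Group total = 246 + 1947.50 = 2193.50.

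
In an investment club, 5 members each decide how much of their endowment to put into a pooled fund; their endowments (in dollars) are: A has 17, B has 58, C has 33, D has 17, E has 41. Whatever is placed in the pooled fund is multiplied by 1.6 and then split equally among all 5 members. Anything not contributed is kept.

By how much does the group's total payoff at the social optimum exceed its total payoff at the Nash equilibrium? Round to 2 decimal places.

99.60 dollars

The private return per contributed unit is 1.6/5 = 0.3200 < 1 for every player regardless of endowment, so the Nash equilibrium is zero contribution and the group total is Σ E_j = 17 + 58 + 33 + 17 + 41 = 166.
Each contributed unit returns 1.600 to the group, so the social optimum is full contribution by everyone: group total = 1.600 × 166 = 265.60.
Efficiency loss = (1.600 − 1) × 166 = 99.60.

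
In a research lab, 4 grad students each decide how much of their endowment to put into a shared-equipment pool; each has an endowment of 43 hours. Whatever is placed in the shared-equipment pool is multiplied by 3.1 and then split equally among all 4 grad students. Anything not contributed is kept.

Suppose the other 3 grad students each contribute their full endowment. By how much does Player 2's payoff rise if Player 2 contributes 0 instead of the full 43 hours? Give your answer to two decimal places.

9.68 hours

Switching from a contribution of 43 to 0 lets Player 2 keep an extra 43 hours, but lowers the shared-equipment pool by 43, which costs Player 2 their own share of that drop: 3.1/4 × 43 = 33.32.
Net gain = 43 − 33.32 = 9.68. The private return per contributed unit (0.7750) is below 1, so free-riding is indeed the best response regardless of what the others do.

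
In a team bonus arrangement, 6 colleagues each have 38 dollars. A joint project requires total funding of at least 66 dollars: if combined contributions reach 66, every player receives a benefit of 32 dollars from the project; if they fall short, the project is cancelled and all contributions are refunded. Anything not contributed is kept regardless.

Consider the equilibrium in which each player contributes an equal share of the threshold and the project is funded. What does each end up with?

Equal share of the threshold: 66/6 = 11.
At this profile no one gains by cutting their contribution: any cut drops the total below 66, the project is cancelled, contributions are refunded, and the deviator ends with 38, which is less than 38 − 11 + 32 = 59. Contributing more than 11 just wastes the excess. So contributing exactly 11 is a best response.
Each player's payoff: 38 − 11 + 32 = 59.

59 dollars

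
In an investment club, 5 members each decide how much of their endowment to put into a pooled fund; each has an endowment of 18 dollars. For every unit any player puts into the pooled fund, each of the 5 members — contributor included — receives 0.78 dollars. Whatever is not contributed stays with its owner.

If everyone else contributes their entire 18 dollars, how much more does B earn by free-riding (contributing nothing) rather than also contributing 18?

Switching from a contribution of 18 to 0 lets B keep an extra 18 dollars, but lowers the pooled fund by 18, which costs B their own share of that drop: 0.78 × 18 = 14.04.
Net gain = 18 − 14.04 = 3.96. The private return per contributed unit (0.78) is below 1, so free-riding is indeed the best response regardless of what the others do.

3.96 dollars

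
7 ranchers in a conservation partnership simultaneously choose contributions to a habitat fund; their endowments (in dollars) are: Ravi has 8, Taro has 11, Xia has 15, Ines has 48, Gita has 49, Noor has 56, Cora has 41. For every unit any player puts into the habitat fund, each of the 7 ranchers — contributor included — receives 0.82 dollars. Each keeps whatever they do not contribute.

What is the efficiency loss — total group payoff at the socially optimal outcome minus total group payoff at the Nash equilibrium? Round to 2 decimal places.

1080.72 dollars

The private return per contributed unit is 0.82 < 1 for everyone, so the Nash equilibrium is zero contribution and the group total is Σ E_j = 8 + 11 + 15 + 48 + 49 + 56 + 41 = 228.
Each contributed unit returns 5.740 to the group, so the social optimum is full contribution by everyone: group total = 5.740 × 228 = 1308.72.
Efficiency loss = (5.740 − 1) × 228 = 1080.72.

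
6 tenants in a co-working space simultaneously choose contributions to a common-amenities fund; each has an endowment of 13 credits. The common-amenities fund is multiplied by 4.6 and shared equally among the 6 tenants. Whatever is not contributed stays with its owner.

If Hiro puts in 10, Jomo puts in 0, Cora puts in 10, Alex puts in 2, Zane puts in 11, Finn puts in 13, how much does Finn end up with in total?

Total contributed: 10 + 0 + 10 + 2 + 11 + 13 = 46.
Each receives 4.6 × 46 / 6 = 35.27 from the common-amenities fund.
Finn keeps 13 − 13 = 0, so Finn's payoff is 0 + 35.27 = 35.27.

35.27 credits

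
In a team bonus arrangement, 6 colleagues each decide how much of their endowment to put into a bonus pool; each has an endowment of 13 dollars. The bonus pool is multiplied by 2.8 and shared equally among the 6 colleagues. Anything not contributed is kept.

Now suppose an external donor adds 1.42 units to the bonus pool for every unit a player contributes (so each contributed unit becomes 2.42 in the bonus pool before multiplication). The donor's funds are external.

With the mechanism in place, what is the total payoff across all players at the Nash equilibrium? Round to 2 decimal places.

528.53 dollars

Under the mechanism each unit contributed yields 2.8 × 2.42 / 6 = 1.1293 back to its contributor per unit of net cost, which exceeds 1, making full contribution the dominant choice for everyone.
At the Nash equilibrium everyone contributes 13. Group total payoff = 2.8 × 2.42 × 78 = 528.53.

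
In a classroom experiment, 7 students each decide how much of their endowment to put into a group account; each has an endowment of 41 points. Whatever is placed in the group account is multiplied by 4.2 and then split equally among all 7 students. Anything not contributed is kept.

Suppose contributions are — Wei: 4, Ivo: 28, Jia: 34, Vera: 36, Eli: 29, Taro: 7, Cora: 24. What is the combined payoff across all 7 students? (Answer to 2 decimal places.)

805.40 points

Total contributed: 4 + 28 + 34 + 36 + 29 + 7 + 24 = 162; total kept: 7 × 41 − 162 = 125.
The group account pays out 4.2 × 162 = 680.40 in aggregate.
Group total = 125 + 680.40 = 805.40.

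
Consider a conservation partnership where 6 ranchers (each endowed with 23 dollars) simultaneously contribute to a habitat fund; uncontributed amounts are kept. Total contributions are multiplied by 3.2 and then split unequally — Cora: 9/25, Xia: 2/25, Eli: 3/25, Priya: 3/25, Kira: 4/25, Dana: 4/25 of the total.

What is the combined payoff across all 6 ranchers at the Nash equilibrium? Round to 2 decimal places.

A player with share s gets back 3.2·s per unit contributed, so full contribution is dominant for anyone with s > 1/3.2 = 0.3125 and zero contribution is dominant for anyone below.
The only share above 0.3125 is Cora's 9/25, contributing 23; the remaining 5 contribute 0. Total contributed: 23.
The habitat fund pays out 3.2 × 23 = 73.60 in total (split across the unequal shares, but the aggregate is all that matters for the group sum).
The 5 free-riders keep 23 each, adding 115. Group total = 115 + 73.60 = 188.60.

188.60 dollars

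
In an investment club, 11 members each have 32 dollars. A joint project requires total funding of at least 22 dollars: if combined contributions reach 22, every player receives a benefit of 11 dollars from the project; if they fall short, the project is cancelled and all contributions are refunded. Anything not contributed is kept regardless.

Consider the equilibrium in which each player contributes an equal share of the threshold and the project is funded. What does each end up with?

41 dollars

Equal share of the threshold: 22/11 = 2.
At this profile no one gains by cutting their contribution: any cut drops the total below 22, the project is cancelled, contributions are refunded, and the deviator ends with 32, which is less than 32 − 2 + 11 = 41. Contributing more than 2 just wastes the excess. So contributing exactly 2 is a best response.
Each player's payoff: 32 − 2 + 11 = 41.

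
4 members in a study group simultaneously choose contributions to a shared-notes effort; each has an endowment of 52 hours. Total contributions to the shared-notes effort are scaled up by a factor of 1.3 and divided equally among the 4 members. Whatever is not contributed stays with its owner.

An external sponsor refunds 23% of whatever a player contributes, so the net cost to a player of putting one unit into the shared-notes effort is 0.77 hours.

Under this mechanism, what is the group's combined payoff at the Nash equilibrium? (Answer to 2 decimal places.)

The effective private return is (1.3/4) / 0.77 = 0.4221, which is still under 1, so the mechanism doesn't change anyone's dominant strategy: zero contribution.
At the Nash equilibrium no one contributes; group total payoff = 4 × 52 = 208.

208.00 hours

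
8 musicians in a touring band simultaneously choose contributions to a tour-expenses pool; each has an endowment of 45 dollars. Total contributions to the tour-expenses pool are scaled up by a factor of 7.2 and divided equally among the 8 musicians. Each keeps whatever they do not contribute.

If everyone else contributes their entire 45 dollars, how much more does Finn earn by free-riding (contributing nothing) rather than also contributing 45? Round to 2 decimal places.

4.50 dollars

Switching from a contribution of 45 to 0 lets Finn keep an extra 45 dollars, but lowers the tour-expenses pool by 45, which costs Finn their own share of that drop: 7.2/8 × 45 = 40.50.
Net gain = 45 − 40.50 = 4.50. The private return per contributed unit (0.9000) is below 1, so free-riding is indeed the best response regardless of what the others do.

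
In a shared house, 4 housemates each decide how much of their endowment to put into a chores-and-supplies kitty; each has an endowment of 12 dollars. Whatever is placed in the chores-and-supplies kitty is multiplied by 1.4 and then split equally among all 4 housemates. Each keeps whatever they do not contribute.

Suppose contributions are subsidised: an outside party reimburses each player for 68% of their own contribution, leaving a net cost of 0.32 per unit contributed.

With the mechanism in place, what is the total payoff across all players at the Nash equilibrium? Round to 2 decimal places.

99.84 dollars

Under the mechanism each unit contributed yields (1.4/4) / 0.32 = 1.0938 back to its contributor per unit of net cost, which exceeds 1, making full contribution the dominant choice for everyone.
At the Nash equilibrium everyone contributes 12. Group total payoff = 4 × (12 × 0.68 + 1.4 × 12) = 99.84.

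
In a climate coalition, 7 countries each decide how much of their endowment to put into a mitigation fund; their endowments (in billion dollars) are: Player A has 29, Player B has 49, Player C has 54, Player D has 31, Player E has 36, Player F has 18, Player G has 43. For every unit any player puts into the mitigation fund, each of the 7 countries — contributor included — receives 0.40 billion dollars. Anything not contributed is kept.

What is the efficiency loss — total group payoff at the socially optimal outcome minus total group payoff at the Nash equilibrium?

The private return per contributed unit is 0.40 < 1 for everyone, so the Nash equilibrium is zero contribution and the group total is Σ E_j = 29 + 49 + 54 + 31 + 36 + 18 + 43 = 260.
Each contributed unit returns 2.800 to the group, so the social optimum is full contribution by everyone: group total = 2.800 × 260 = 728.00.
Efficiency loss = (2.800 − 1) × 260 = 468.00.

468.00 billion dollars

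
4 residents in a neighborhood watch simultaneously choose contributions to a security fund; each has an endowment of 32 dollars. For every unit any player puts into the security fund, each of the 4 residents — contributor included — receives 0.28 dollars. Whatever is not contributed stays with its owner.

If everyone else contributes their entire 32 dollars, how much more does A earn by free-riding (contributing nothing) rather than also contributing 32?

23.04 dollars

Switching from a contribution of 32 to 0 lets A keep an extra 32 dollars, but lowers the security fund by 32, which costs A their own share of that drop: 0.28 × 32 = 8.96.
Net gain = 32 − 8.96 = 23.04. The private return per contributed unit (0.28) is below 1, so free-riding is indeed the best response regardless of what the others do.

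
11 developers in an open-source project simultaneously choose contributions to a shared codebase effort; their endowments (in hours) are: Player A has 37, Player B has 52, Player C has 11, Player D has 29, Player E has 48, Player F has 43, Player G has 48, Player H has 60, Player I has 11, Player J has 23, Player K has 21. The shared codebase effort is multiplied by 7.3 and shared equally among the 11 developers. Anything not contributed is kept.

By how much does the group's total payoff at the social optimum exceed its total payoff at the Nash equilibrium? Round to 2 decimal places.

The private return per contributed unit is 7.3/11 = 0.6636 < 1 for every player regardless of endowment, so the Nash equilibrium is zero contribution and the group total is Σ E_j = 37 + 52 + 11 + 29 + 48 + 43 + 48 + 60 + 11 + 23 + 21 = 383.
Each contributed unit returns 7.300 to the group, so the social optimum is full contribution by everyone: group total = 7.300 × 383 = 2795.90.
Efficiency loss = (7.300 − 1) × 383 = 2412.90.

2412.90 hours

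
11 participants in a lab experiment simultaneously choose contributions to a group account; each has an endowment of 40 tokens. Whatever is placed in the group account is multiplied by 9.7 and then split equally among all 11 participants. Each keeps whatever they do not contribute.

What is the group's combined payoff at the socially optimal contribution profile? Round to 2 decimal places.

Each contributed unit returns 9.700 to the group as a whole (0.8818 to each of 11 players), which exceeds 1, so the social optimum is full contribution: group total = 9.700 × 440 = 4268.00.

4268.00 tokens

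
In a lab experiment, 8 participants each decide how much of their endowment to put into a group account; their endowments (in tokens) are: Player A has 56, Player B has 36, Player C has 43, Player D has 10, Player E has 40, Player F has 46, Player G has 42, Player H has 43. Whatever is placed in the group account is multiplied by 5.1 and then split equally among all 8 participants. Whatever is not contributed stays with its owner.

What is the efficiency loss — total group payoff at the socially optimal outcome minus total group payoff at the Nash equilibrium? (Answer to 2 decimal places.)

1295.60 tokens

The private return per contributed unit is 5.1/8 = 0.6375 < 1 for every player regardless of endowment, so the Nash equilibrium is zero contribution and the group total is Σ E_j = 56 + 36 + 43 + 10 + 40 + 46 + 42 + 43 = 316.
Each contributed unit returns 5.100 to the group, so the social optimum is full contribution by everyone: group total = 5.100 × 316 = 1611.60.
Efficiency loss = (5.100 − 1) × 316 = 1295.60.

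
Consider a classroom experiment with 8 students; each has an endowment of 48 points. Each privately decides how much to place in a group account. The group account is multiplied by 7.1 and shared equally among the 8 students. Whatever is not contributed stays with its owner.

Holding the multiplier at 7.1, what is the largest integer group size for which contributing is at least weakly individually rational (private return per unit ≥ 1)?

7

Private return per unit is 7.1/(group size), which is ≥ 1 whenever the group size is ≤ 7.1.
The largest such integer is 7.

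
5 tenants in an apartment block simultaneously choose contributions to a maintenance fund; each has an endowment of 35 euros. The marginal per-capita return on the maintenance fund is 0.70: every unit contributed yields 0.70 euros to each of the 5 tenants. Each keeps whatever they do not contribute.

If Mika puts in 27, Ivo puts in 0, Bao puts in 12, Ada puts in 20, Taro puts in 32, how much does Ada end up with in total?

Total contributed: 27 + 0 + 12 + 20 + 32 = 91.
Each receives 0.70 × 91 = 63.70 from the maintenance fund.
Ada keeps 35 − 20 = 15, so Ada's payoff is 15 + 63.70 = 78.70.

78.70 euros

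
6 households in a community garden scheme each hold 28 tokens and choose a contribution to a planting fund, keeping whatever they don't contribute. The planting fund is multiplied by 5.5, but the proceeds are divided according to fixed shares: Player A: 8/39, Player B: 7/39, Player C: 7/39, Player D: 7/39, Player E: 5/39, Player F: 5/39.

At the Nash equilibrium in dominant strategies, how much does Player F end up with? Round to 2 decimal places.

47.74 tokens

For player j, contributing a unit is worthwhile iff 5.5 × (j's share) ≥ 1, i.e. iff j's share is at least 0.1818.
Player A alone (share 8/39) is above the threshold, contributing 28; the remaining 5 contribute 0. Total contributed: 28.
Player F keeps 28 and receives 5.5 × 28 × 5/39 = 19.74 from the planting fund, for a payoff of 47.74.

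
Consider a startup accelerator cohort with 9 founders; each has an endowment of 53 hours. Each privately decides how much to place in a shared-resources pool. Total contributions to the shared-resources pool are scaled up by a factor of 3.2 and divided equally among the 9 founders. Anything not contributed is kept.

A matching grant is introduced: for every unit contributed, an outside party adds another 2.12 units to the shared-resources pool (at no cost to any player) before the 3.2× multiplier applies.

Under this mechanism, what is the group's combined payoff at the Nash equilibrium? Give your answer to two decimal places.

4762.37 hours

Under the mechanism each unit contributed yields 3.2 × 3.12 / 9 = 1.1093 back to its contributor per unit of net cost, which exceeds 1, making full contribution the dominant choice for everyone.
So the Nash equilibrium is full contribution by all 9; the group earns 3.2 × 3.12 × 477 = 4762.37.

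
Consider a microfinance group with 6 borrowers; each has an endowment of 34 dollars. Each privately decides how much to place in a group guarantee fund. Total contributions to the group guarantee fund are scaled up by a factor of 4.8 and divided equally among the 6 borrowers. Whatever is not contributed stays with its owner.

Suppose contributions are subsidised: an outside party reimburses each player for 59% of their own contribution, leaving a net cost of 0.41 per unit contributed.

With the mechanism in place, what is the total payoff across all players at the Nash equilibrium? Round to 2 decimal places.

Under the mechanism each unit contributed yields (4.8/6) / 0.41 = 1.9512 back to its contributor per unit of net cost, which exceeds 1, making full contribution the dominant choice for everyone.
So the Nash equilibrium is full contribution by all 6; the group earns 6 × (34 × 0.59 + 4.8 × 34) = 1099.56.

1099.56 dollars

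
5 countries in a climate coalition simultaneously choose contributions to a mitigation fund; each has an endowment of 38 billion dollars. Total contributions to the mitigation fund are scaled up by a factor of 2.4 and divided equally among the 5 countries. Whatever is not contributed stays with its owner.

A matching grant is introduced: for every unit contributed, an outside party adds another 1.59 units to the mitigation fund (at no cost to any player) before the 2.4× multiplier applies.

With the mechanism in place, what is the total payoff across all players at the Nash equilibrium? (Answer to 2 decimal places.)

Under the mechanism each unit contributed yields 2.4 × 2.59 / 5 = 1.2432 back to its contributor per unit of net cost, which exceeds 1, making full contribution the dominant choice for everyone.
So the Nash equilibrium is full contribution by all 5; the group earns 2.4 × 2.59 × 190 = 1181.04.

1181.04 billion dollars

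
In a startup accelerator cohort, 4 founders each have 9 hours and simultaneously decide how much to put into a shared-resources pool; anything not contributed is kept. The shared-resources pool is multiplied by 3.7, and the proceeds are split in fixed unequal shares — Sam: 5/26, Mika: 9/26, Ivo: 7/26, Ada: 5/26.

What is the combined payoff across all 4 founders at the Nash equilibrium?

Player j's private return per contributed unit is 3.7 × (j's share). Contributing is weakly dominant for j when that share is at least 1/3.7 = 0.2703, and contributing 0 is dominant otherwise.
Only Mika (9/26) clears that bar, contributing 9; the remaining 3 contribute 0. Total contributed: 9.
The shared-resources pool pays out 3.7 × 9 = 33.30 in total (split across the unequal shares, but the aggregate is all that matters for the group sum).
The 3 free-riders keep 9 each, adding 27. Group total = 27 + 33.30 = 60.30.

60.30 hours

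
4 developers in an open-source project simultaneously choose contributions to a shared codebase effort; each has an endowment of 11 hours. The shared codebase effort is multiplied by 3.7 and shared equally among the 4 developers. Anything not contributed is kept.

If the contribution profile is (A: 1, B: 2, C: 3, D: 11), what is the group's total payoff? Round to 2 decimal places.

89.90 hours

Total contributed: 1 + 2 + 3 + 11 = 17; total kept: 4 × 11 − 17 = 27.
The shared codebase effort pays out 3.7 × 17 = 62.90 in aggregate.
Group total = 27 + 62.90 = 89.90.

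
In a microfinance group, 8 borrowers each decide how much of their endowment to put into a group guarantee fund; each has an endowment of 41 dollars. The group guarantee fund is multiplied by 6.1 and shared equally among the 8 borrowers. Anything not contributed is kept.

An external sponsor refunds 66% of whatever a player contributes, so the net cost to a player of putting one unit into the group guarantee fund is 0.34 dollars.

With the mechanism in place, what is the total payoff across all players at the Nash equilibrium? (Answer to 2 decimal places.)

2217.28 dollars

With the mechanism, a contributed unit returns (6.1/8) / 0.34 = 2.2426 per unit of net cost to the contributor — now above 1 — so contributing fully is weakly dominant for every player.
So the Nash equilibrium is full contribution by all 8; the group earns 8 × (41 × 0.66 + 6.1 × 41) = 2217.28.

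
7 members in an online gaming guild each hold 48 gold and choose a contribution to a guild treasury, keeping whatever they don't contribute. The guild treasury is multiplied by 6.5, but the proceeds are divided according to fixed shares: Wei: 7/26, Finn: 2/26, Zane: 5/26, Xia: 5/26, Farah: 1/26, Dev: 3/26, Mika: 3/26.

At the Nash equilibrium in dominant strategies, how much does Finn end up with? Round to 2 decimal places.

For player j, contributing a unit is worthwhile iff 6.5 × (j's share) ≥ 1, i.e. iff j's share is at least 0.1538.
The shares above 0.1538 belong to Wei, Zane and Xia, contributing 48 each; the remaining 4 contribute 0. Total contributed: 144.
Finn keeps 48 and receives 6.5 × 144 × 2/26 = 72.00 from the guild treasury, for a payoff of 120.00.

120.00 gold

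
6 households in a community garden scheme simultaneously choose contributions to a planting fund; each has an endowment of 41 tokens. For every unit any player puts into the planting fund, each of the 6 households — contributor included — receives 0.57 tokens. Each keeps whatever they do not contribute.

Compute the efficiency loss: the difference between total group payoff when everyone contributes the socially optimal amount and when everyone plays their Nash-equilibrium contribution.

595.32 tokens

The private return per contributed unit is 0.57 < 1, so contributing 0 is dominant for every player. At the Nash equilibrium everyone keeps their 41, and the group total is 6 × 41 = 246.
Each contributed unit returns 3.420 to the group as a whole (0.57 to each of 6 players), which exceeds 1, so the social optimum is full contribution: group total = 3.420 × 246 = 841.32.
Efficiency loss = 841.32 − 246 = 595.32.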